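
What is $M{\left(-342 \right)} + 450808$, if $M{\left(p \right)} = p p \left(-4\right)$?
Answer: $-17048$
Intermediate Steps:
$M{\left(p \right)} = - 4 p^{2}$ ($M{\left(p \right)} = p^{2} \left(-4\right) = - 4 p^{2}$)
$M{\left(-342 \right)} + 450808 = - 4 \left(-342\right)^{2} + 450808 = \left(-4\right) 116964 + 450808 = -467856 + 450808 = -17048$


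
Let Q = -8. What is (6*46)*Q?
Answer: -2208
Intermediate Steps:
(6*46)*Q = (6*46)*(-8) = 276*(-8) = -2208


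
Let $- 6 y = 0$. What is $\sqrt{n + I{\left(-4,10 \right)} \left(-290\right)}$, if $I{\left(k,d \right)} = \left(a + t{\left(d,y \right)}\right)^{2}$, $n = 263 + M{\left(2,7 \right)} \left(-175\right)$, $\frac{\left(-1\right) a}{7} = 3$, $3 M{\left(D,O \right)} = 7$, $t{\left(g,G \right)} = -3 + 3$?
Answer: $\frac{i \sqrt{1152318}}{3} \approx 357.82 i$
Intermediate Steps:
$y = 0$ ($y = \left(- \frac{1}{6}\right) 0 = 0$)
$t{\left(g,G \right)} = 0$
$M{\left(D,O \right)} = \frac{7}{3}$ ($M{\left(D,O \right)} = \frac{1}{3} \cdot 7 = \frac{7}{3}$)
$a = -21$ ($a = \left(-7\right) 3 = -21$)
$n = - \frac{436}{3}$ ($n = 263 + \frac{7}{3} \left(-175\right) = 263 - \frac{1225}{3} = - \frac{436}{3} \approx -145.33$)
$I{\left(k,d \right)} = 441$ ($I{\left(k,d \right)} = \left(-21 + 0\right)^{2} = \left(-21\right)^{2} = 441$)
$\sqrt{n + I{\left(-4,10 \right)} \left(-290\right)} = \sqrt{- \frac{436}{3} + 441 \left(-290\right)} = \sqrt{- \frac{436}{3} - 127890} = \sqrt{- \frac{384106}{3}} = \frac{i \sqrt{1152318}}{3}$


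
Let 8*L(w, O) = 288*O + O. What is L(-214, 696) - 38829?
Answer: -13686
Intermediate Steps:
L(w, O) = 289*O/8 (L(w, O) = (288*O + O)/8 = (289*O)/8 = 289*O/8)
L(-214, 696) - 38829 = (289/8)*696 - 38829 = 25143 - 38829 = -13686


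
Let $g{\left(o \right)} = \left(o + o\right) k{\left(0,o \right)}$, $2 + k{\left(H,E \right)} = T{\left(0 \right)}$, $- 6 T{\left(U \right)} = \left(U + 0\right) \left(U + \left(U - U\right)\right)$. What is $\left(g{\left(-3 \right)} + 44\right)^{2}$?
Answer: $3136$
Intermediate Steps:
$T{\left(U \right)} = - \frac{U^{2}}{6}$ ($T{\left(U \right)} = - \frac{\left(U + 0\right) \left(U + \left(U - U\right)\right)}{6} = - \frac{U \left(U + 0\right)}{6} = - \frac{U U}{6} = - \frac{U^{2}}{6}$)
$k{\left(H,E \right)} = -2$ ($k{\left(H,E \right)} = -2 - \frac{0^{2}}{6} = -2 - 0 = -2 + 0 = -2$)
$g{\left(o \right)} = - 4 o$ ($g{\left(o \right)} = \left(o + o\right) \left(-2\right) = 2 o \left(-2\right) = - 4 o$)
$\left(g{\left(-3 \right)} + 44\right)^{2} = \left(\left(-4\right) \left(-3\right) + 44\right)^{2} = \left(12 + 44\right)^{2} = 56^{2} = 3136$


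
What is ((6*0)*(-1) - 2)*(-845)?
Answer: 1690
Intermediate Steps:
((6*0)*(-1) - 2)*(-845) = (0*(-1) - 2)*(-845) = (0 - 2)*(-845) = -2*(-845) = 1690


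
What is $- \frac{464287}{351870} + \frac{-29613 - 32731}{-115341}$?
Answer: $- \frac{3512704843}{4509448630} \approx -0.77896$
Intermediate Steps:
$- \frac{464287}{351870} + \frac{-29613 - 32731}{-115341} = \left(-464287\right) \frac{1}{351870} - - \frac{62344}{115341} = - \frac{464287}{351870} + \frac{62344}{115341} = - \frac{3512704843}{4509448630}$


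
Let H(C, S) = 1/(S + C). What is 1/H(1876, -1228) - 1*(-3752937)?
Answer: 3753585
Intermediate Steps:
H(C, S) = 1/(C + S)
1/H(1876, -1228) - 1*(-3752937) = 1/(1/(1876 - 1228)) - 1*(-3752937) = 1/(1/648) + 3752937 = 648 + 3752937 = 3753585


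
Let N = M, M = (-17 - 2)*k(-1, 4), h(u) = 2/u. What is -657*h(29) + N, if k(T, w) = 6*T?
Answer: 1992/29 ≈ 68.690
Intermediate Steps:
M = 114 (M = (-17 - 2)*(6*(-1)) = -19*(-6) = 114)
N = 114
-657*h(29) + N = -1314/29 + 114 = 1992/29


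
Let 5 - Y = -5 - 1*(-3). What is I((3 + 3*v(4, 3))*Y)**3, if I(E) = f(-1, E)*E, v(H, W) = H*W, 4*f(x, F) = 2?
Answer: 20346417/8 ≈ 2.5433e+6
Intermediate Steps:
f(x, F) = 1/2 (f(x, F) = (1/4)*2 = 1/2)
Y = 7 (Y = 5 - (-5 - 1*(-3)) = 5 - (-5 + 3) = 5 - 1*(-2) = 5 + 2 = 7)
I(E) = E/2
I((3 + 3*v(4, 3))*Y)**3 = (((3 + 3*(4*3))*7)/2)**3 = (((3 + 3*12)*7)/2)**3 = (((3 + 36)*7)/2)**3 = ((39*7)/2)**3 = ((1/2)*273)**3 = (273/2)**3 = 20346417/8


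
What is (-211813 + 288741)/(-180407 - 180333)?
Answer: -19232/90185 ≈ -0.21325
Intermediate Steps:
(-211813 + 288741)/(-180407 - 180333) = 76928/(-360740) = 76928*(-1/360740) = -19232/90185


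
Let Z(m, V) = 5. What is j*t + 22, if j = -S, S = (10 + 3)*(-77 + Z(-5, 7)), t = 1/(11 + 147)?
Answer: 2206/79 ≈ 27.924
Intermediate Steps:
t = 1/158 ≈ 0.0063291
S = -936 (S = (10 + 3)*(-77 + 5) = 13*(-72) = -936)
j = 936 (j = -1*(-936) = 936)
j*t + 22 = 936*(1/158) + 22 = 468/79 + 22 = 2206/79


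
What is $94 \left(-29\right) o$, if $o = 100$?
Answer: $-272600$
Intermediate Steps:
$94 \left(-29\right) o = 94 \left(-29\right) 100 = \left(-2726\right) 100 = -272600$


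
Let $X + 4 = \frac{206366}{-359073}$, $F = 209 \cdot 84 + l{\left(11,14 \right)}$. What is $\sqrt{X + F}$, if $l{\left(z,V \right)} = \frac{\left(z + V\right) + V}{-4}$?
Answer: $\frac{\sqrt{111689292581009}}{79794} \approx 132.45$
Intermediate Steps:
$l{\left(z,V \right)} = - \frac{V}{2} - \frac{z}{4}$ ($l{\left(z,V \right)} = \left(\left(V + z\right) + V\right) \left(- \frac{1}{4}\right) = \left(z + 2 V\right) \left(- \frac{1}{4}\right) = - \frac{V}{2} - \frac{z}{4}$)
$F = \frac{70185}{4}$ ($F = 209 \cdot 84 - \frac{39}{4} = 17556 - \frac{39}{4} = \frac{70185}{4} \approx 17546.0$)
$X = - \frac{1642658}{359073}$ ($X = -4 + \frac{206366}{-359073} = -4 + 206366 \left(- \frac{1}{359073}\right) = -4 - \frac{206366}{359073} = - \frac{1642658}{359073} \approx -4.5747$)
$\sqrt{X + F} = \sqrt{- \frac{1642658}{359073} + \frac{70185}{4}} = \sqrt{\frac{25194967873}{1436292}} = \frac{\sqrt{111689292581009}}{79794}$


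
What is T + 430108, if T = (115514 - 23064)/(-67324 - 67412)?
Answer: 28975469519/67368 ≈ 4.3011e+5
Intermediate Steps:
T = -46225/67368 (T = 92450/(-134736) = 92450*(-1/134736) = -46225/67368 ≈ -0.68616)
T + 430108 = -46225/67368 + 430108 = 28975469519/67368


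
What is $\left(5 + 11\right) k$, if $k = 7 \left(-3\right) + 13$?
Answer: $-128$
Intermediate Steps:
$k = -8$ ($k = -21 + 13 = -8$)
$\left(5 + 11\right) k = \left(5 + 11\right) \left(-8\right) = 16 \left(-8\right) = -128$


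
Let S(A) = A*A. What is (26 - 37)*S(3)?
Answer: -99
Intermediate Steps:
S(A) = A²
(26 - 37)*S(3) = (26 - 37)*3² = -11*9 = -99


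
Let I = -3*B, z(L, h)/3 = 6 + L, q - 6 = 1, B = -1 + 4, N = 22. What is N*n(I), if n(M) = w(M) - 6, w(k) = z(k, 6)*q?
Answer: -1518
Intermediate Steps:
B = 3
q = 7 (q = 6 + 1 = 7)
z(L, h) = 18 + 3*L (z(L, h) = 3*(6 + L) = 18 + 3*L)
w(k) = 126 + 21*k (w(k) = (18 + 3*k)*7 = 126 + 21*k)
I = -9 (I = -3*3 = -9)
n(M) = 120 + 21*M (n(M) = (126 + 21*M) - 6 = 120 + 21*M)
N*n(I) = 22*(120 + 21*(-9)) = 22*(120 - 189) = 22*(-69) = -1518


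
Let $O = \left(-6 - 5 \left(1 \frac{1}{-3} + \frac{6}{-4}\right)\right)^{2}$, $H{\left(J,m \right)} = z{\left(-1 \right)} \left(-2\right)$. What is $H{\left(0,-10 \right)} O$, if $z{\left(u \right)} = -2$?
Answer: $\frac{361}{9} \approx 40.111$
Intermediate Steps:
$H{\left(J,m \right)} = 4$ ($H{\left(J,m \right)} = \left(-2\right) \left(-2\right) = 4$)
$O = \frac{361}{36}$ ($O = \left(-6 - 5 \left(1 \left(- \frac{1}{3}\right) + 6 \left(- \frac{1}{4}\right)\right)\right)^{2} = \left(-6 - 5 \left(- \frac{1}{3} - \frac{3}{2}\right)\right)^{2} = \left(-6 - - \frac{55}{6}\right)^{2} = \left(-6 + \frac{55}{6}\right)^{2} = \left(\frac{19}{6}\right)^{2} = \frac{361}{36} \approx 10.028$)
$H{\left(0,-10 \right)} O = 4 \cdot \frac{361}{36} = \frac{361}{9}$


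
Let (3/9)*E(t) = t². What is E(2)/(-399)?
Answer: -4/133 ≈ -0.030075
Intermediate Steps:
E(t) = 3*t²
E(2)/(-399) = (3*2²)/(-399) = (3*4)*(-1/399) = 12*(-1/399) = -4/133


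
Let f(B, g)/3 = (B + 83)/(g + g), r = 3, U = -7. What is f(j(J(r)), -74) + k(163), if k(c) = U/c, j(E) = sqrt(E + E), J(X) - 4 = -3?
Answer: -41623/24124 - 3*sqrt(2)/148 ≈ -1.7540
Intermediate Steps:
J(X) = 1 (J(X) = 4 - 3 = 1)
j(E) = sqrt(2)*sqrt(E) (j(E) = sqrt(2*E) = sqrt(2)*sqrt(E))
f(B, g) = 3*(83 + B)/(2*g) (f(B, g) = 3*((B + 83)/(g + g)) = 3*((83 + B)/((2*g))) = 3*((83 + B)*(1/(2*g))) = 3*((83 + B)/(2*g)) = 3*(83 + B)/(2*g))
k(c) = -7/c
f(j(J(r)), -74) + k(163) = (3/2)*(83 + sqrt(2)*sqrt(1))/(-74) - 7/163 = (3/2)*(-1/74)*(83 + sqrt(2)*1) - 7*1/163 = (3/2)*(-1/74)*(83 + sqrt(2)) - 7/163 = (-249/148 - 3*sqrt(2)/148) - 7/163 = -41623/24124 - 3*sqrt(2)/148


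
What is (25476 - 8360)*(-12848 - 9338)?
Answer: -379735576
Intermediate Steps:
(25476 - 8360)*(-12848 - 9338) = 17116*(-22186) = -379735576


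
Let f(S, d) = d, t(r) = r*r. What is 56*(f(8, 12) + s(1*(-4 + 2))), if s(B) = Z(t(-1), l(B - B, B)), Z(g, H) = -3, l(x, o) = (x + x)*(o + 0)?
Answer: 504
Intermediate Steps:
t(r) = r**2
l(x, o) = 2*o*x (l(x, o) = (2*x)*o = 2*o*x)
s(B) = -3
56*(f(8, 12) + s(1*(-4 + 2))) = 56*(12 - 3) = 56*9 = 504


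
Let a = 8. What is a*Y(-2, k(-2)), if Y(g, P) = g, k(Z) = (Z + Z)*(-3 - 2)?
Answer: -16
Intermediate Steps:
k(Z) = -10*Z (k(Z) = (2*Z)*(-5) = -10*Z)
a*Y(-2, k(-2)) = 8*(-2) = -16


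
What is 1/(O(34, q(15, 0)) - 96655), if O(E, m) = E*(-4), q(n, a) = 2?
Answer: -1/96791 ≈ -1.0332e-5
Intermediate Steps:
O(E, m) = -4*E
1/(O(34, q(15, 0)) - 96655) = 1/(-4*34 - 96655) = 1/(-136 - 96655) = 1/(-96791) = -1/96791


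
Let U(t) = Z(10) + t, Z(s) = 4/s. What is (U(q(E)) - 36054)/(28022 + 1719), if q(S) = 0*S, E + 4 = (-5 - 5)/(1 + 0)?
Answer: -180268/148705 ≈ -1.2123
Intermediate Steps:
E = -14 (E = -4 + (-5 - 5)/(1 + 0) = -4 - 10/1 = -4 + 1*(-10) = -4 - 10 = -14)
q(S) = 0
U(t) = ⅖ + t (U(t) = 4/10 + t = 4*(⅒) + t = ⅖ + t)
(U(q(E)) - 36054)/(28022 + 1719) = ((⅖ + 0) - 36054)/(28022 + 1719) = (⅖ - 36054)/29741 = -180268/5*1/29741 = -180268/148705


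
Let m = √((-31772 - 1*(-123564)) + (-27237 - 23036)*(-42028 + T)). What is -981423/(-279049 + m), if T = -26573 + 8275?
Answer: 273865106727/74835483611 + 981423*√3032860790/74835483611 ≈ 4.3818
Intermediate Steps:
T = -18298
m = √3032860790 (m = √((-31772 - 1*(-123564)) + (-27237 - 23036)*(-42028 - 18298)) = √((-31772 + 123564) - 50273*(-60326)) = √(91792 + 3032768998) = √3032860790 ≈ 55071.)
-981423/(-279049 + m) = -981423/(-279049 + √3032860790)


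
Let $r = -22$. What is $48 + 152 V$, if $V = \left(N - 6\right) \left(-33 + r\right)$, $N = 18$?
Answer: $-100272$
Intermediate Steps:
$V = -660$ ($V = \left(18 - 6\right) \left(-33 - 22\right) = 12 \left(-55\right) = -660$)
$48 + 152 V = 48 + 152 \left(-660\right) = 48 - 100320 = -100272$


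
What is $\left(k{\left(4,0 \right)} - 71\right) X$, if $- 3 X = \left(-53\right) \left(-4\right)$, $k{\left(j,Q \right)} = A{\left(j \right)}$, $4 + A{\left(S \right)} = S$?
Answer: $\frac{15052}{3} \approx 5017.3$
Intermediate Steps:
$A{\left(S \right)} = -4 + S$
$k{\left(j,Q \right)} = -4 + j$
$X = - \frac{212}{3}$ ($X = - \frac{\left(-53\right) \left(-4\right)}{3} = \left(- \frac{1}{3}\right) 212 = - \frac{212}{3} \approx -70.667$)
$\left(k{\left(4,0 \right)} - 71\right) X = \left(\left(-4 + 4\right) - 71\right) \left(- \frac{212}{3}\right) = \left(0 - 71\right) \left(- \frac{212}{3}\right) = \left(-71\right) \left(- \frac{212}{3}\right) = \frac{15052}{3}$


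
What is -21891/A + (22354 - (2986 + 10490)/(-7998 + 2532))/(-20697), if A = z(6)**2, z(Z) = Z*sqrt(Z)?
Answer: -46350366493/452519208 ≈ -102.43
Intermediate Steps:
z(Z) = Z**(3/2)
A = 216 (A = (6**(3/2))**2 = (6*sqrt(6))**2 = 216)
-21891/A + (22354 - (2986 + 10490)/(-7998 + 2532))/(-20697) = -21891/216 + (22354 - (2986 + 10490)/(-7998 + 2532))/(-20697) = -21891*1/216 + (22354 - 13476/(-5466))*(-1/20697) = -7297/72 + (22354 - 13476*(-1)/5466)*(-1/20697) = -7297/72 + (22354 - 1*(-2246/911))*(-1/20697) = -7297/72 + (22354 + 2246/911)*(-1/20697) = -7297/72 + (20366740/911)*(-1/20697) = -7297/72 - 20366740/18854967 = -46350366493/452519208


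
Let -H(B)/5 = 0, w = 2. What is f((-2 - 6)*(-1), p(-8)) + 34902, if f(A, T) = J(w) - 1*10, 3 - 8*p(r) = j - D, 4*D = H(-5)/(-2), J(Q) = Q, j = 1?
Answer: 34894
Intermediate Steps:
H(B) = 0 (H(B) = -5*0 = 0)
D = 0 (D = (0/(-2))/4 = (0*(-½))/4 = (¼)*0 = 0)
p(r) = ¼ (p(r) = 3/8 - (1 - 1*0)/8 = 3/8 - (1 + 0)/8 = 3/8 - ⅛*1 = 3/8 - ⅛ = ¼)
f(A, T) = -8 (f(A, T) = 2 - 1*10 = 2 - 10 = -8)
f((-2 - 6)*(-1), p(-8)) + 34902 = -8 + 34902 = 34894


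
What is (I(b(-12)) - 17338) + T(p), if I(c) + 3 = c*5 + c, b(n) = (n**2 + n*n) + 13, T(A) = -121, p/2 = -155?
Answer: -15656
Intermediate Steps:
p = -310 (p = 2*(-155) = -310)
b(n) = 13 + 2*n**2 (b(n) = (n**2 + n**2) + 13 = 2*n**2 + 13 = 13 + 2*n**2)
I(c) = -3 + 6*c (I(c) = -3 + (c*5 + c) = -3 + (5*c + c) = -3 + 6*c)
(I(b(-12)) - 17338) + T(p) = ((-3 + 6*(13 + 2*(-12)**2)) - 17338) - 121 = ((-3 + 6*(13 + 2*144)) - 17338) - 121 = ((-3 + 6*(13 + 288)) - 17338) - 121 = ((-3 + 6*301) - 17338) - 121 = ((-3 + 1806) - 17338) - 121 = (1803 - 17338) - 121 = -15535 - 121 = -15656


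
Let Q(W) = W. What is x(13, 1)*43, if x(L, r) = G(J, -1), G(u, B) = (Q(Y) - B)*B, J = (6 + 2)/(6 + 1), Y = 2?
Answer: -129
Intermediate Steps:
J = 8/7 ≈ 1.1429
G(u, B) = B*(2 - B) (G(u, B) = (2 - B)*B = B*(2 - B))
x(L, r) = -3 (x(L, r) = -(2 - 1*(-1)) = -(2 + 1) = -1*3 = -3)
x(13, 1)*43 = -3*43 = -129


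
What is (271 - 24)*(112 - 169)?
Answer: -14079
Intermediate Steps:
(271 - 24)*(112 - 169) = 247*(-57) = -14079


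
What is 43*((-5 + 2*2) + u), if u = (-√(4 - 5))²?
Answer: -86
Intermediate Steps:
u = -1 (u = (-√(-1))² = (-I)² = -1)
43*((-5 + 2*2) + u) = 43*((-5 + 2*2) - 1) = 43*((-5 + 4) - 1) = 43*(-1 - 1) = 43*(-2) = -86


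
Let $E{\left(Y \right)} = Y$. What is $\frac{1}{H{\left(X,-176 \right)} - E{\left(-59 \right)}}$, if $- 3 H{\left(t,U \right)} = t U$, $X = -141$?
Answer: $- \frac{1}{8213} \approx -0.00012176$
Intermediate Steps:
$H{\left(t,U \right)} = - \frac{U t}{3}$ ($H{\left(t,U \right)} = - \frac{t U}{3} = - \frac{U t}{3}$)
$\frac{1}{H{\left(X,-176 \right)} - E{\left(-59 \right)}} = \frac{1}{\left(- \frac{1}{3}\right) \left(-176\right) \left(-141\right) - -59} = \frac{1}{-8272 + 59} = \frac{1}{-8213} = - \frac{1}{8213}$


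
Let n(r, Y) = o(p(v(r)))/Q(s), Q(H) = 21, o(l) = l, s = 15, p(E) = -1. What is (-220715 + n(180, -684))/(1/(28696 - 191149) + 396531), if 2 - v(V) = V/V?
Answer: -125495375708/225461776897 ≈ -0.55661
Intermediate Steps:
v(V) = 1 (v(V) = 2 - V/V = 2 - 1*1 = 2 - 1 = 1)
n(r, Y) = -1/21
(-220715 + n(180, -684))/(1/(28696 - 191149) + 396531) = (-220715 - 1/21)/(1/(28696 - 191149) + 396531) = -4635016/(21*(1/(-162453) + 396531)) = -4635016/(21*(-1/162453 + 396531)) = -4635016/(21*64417650542/162453) = -4635016/21*162453/64417650542 = -125495375708/225461776897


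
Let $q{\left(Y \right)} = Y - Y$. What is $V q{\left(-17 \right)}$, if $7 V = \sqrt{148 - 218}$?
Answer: $0$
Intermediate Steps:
$q{\left(Y \right)} = 0$
$V = \frac{i \sqrt{70}}{7}$ ($V = \frac{\sqrt{148 - 218}}{7} = \frac{\sqrt{-70}}{7} = \frac{i \sqrt{70}}{7} \approx 1.1952 i$)
$V q{\left(-17 \right)} = \frac{i \sqrt{70}}{7} \cdot 0 = 0$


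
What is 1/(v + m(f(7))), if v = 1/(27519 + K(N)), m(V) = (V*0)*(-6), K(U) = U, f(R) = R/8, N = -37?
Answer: 27482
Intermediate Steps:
f(R) = R/8 (f(R) = R*(1/8) = R/8)
m(V) = 0 (m(V) = 0*(-6) = 0)
v = 1/27482 (v = 1/(27519 - 37) = 1/27482 ≈ 3.6387e-5)
1/(v + m(f(7))) = 1/(1/27482 + 0) = 1/(1/27482) = 27482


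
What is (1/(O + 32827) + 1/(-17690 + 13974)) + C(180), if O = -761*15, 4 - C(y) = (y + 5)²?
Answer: -170178878183/4972937 ≈ -34221.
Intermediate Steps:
C(y) = 4 - (5 + y)² (C(y) = 4 - (y + 5)² = 4 - (5 + y)²)
O = -11415
(1/(O + 32827) + 1/(-17690 + 13974)) + C(180) = (1/(-11415 + 32827) + 1/(-17690 + 13974)) + (4 - (5 + 180)²) = (1/21412 + 1/(-3716)) + (4 - 1*185²) = (1/21412 - 1/3716) + (4 - 1*34225) = -1106/4972937 + (4 - 34225) = -1106/4972937 - 34221 = -170178878183/4972937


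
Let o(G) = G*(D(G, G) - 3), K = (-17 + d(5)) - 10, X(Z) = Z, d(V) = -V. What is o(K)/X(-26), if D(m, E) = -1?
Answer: -64/13 ≈ -4.9231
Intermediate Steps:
K = -32 (K = (-17 - 1*5) - 10 = (-17 - 5) - 10 = -22 - 10 = -32)
o(G) = -4*G (o(G) = G*(-1 - 3) = G*(-4) = -4*G)
o(K)/X(-26) = -4*(-32)/(-26) = 128*(-1/26) = -64/13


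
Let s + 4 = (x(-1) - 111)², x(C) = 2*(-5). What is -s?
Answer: -14637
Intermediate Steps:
x(C) = -10
s = 14637 (s = -4 + (-10 - 111)² = -4 + (-121)² = -4 + 14641 = 14637)
-s = -1*14637 = -14637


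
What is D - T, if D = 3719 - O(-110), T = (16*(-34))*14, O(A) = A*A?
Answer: -765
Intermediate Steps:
O(A) = A²
T = -7616 (T = -544*14 = -7616)
D = -8381 (D = 3719 - 1*(-110)² = 3719 - 1*12100 = 3719 - 12100 = -8381)
D - T = -8381 - 1*(-7616) = -8381 + 7616 = -765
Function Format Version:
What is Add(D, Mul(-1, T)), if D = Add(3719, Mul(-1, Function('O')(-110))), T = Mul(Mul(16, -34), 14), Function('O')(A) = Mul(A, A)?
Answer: -765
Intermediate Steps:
Function('O')(A) = Pow(A, 2)
T = -7616 (T = Mul(-544, 14) = -7616)
D = -8381 (D = Add(3719, Mul(-1, Pow(-110, 2))) = Add(3719, Mul(-1, 12100)) = Add(3719, -12100) = -8381)
Add(D, Mul(-1, T)) = Add(-8381, Mul(-1, -7616)) = Add(-8381, 7616) = -765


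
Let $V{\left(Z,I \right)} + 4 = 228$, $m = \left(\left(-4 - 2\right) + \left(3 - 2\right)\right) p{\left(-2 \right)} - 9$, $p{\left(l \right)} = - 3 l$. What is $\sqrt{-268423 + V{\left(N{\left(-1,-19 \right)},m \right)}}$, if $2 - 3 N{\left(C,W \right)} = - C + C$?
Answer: $i \sqrt{268199} \approx 517.88 i$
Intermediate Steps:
$N{\left(C,W \right)} = \frac{2}{3}$ ($N{\left(C,W \right)} = \frac{2}{3} - \frac{- C + C}{3} = \frac{2}{3} - 0 = \frac{2}{3} + 0 = \frac{2}{3}$)
$m = -39$ ($m = \left(\left(-4 - 2\right) + \left(3 - 2\right)\right) \left(\left(-3\right) \left(-2\right)\right) - 9 = \left(-6 + \left(3 - 2\right)\right) 6 - 9 = \left(-6 + 1\right) 6 - 9 = \left(-5\right) 6 - 9 = -30 - 9 = -39$)
$V{\left(Z,I \right)} = 224$ ($V{\left(Z,I \right)} = -4 + 228 = 224$)
$\sqrt{-268423 + V{\left(N{\left(-1,-19 \right)},m \right)}} = \sqrt{-268423 + 224} = \sqrt{-268199} = i \sqrt{268199}$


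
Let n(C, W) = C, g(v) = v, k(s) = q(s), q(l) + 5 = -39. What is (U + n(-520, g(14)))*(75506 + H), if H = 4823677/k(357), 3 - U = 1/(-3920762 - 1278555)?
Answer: 1008967135563186/57192487 ≈ 1.7642e+7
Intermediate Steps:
q(l) = -44 (q(l) = -5 - 39 = -44)
k(s) = -44
U = 15597952/5199317 (U = 3 - 1/(-3920762 - 1278555) = 3 - 1/(-5199317) = 3 - 1*(-1/5199317) = 3 + 1/5199317 = 15597952/5199317 ≈ 3.0000)
H = -4823677/44 (H = 4823677/(-44) = 4823677*(-1/44) = -4823677/44 ≈ -1.0963e+5)
(U + n(-520, g(14)))*(75506 + H) = (15597952/5199317 - 520)*(75506 - 4823677/44) = -2688046888/5199317*(-1501413/44) = 1008967135563186/57192487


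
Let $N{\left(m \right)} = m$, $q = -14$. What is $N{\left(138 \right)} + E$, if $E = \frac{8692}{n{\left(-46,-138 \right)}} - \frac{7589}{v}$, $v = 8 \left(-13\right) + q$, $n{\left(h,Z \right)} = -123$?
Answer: $\frac{46603}{354} \approx 131.65$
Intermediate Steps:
$v = -118$ ($v = 8 \left(-13\right) - 14 = -104 - 14 = -118$)
$E = - \frac{2249}{354}$ ($E = \frac{8692}{-123} - \frac{7589}{-118} = 8692 \left(- \frac{1}{123}\right) - - \frac{7589}{118} = - \frac{212}{3} + \frac{7589}{118} = - \frac{2249}{354} \approx -6.3531$)
$N{\left(138 \right)} + E = 138 - \frac{2249}{354} = \frac{46603}{354}$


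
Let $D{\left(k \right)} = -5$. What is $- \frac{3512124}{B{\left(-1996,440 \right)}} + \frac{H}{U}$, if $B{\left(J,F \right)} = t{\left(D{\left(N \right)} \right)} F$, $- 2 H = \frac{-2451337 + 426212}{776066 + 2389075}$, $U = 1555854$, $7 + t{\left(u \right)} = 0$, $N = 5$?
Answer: $\frac{56154042555701467}{49244972854140} \approx 1140.3$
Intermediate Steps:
$t{\left(u \right)} = -7$ ($t{\left(u \right)} = -7 + 0 = -7$)
$H = \frac{2025125}{6330282}$ ($H = - \frac{\left(-2451337 + 426212\right) \frac{1}{776066 + 2389075}}{2} = - \frac{\left(-2025125\right) \frac{1}{3165141}}{2} = \left(- \frac{1}{2}\right) \left(- \frac{2025125}{3165141}\right) = \frac{2025125}{6330282} \approx 0.31991$)
$B{\left(J,F \right)} = - 7 F$
$- \frac{3512124}{B{\left(-1996,440 \right)}} + \frac{H}{U} = - \frac{3512124}{\left(-7\right) 440} + \frac{2025125}{6330282 \cdot 1555854} = - \frac{3512124}{-3080} + \frac{2025125}{6330282} \cdot \frac{1}{1555854} = \left(-3512124\right) \left(- \frac{1}{3080}\right) + \frac{2025125}{9848994570828} = \frac{11403}{10} + \frac{2025125}{9848994570828} = \frac{56154042555701467}{49244972854140}$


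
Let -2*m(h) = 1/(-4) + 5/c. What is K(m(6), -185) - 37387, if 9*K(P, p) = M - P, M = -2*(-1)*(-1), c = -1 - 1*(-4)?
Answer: -8075623/216 ≈ -37387.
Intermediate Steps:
c = 3 (c = -1 + 4 = 3)
m(h) = -17/24 (m(h) = -(1/(-4) + 5/3)/2 = -(1*(-1/4) + 5*(1/3))/2 = -(-1/4 + 5/3)/2 = -1/2*17/12 = -17/24)
M = -2 (M = 2*(-1) = -2)
K(P, p) = -2/9 - P/9 (K(P, p) = (-2 - P)/9 = -2/9 - P/9)
K(m(6), -185) - 37387 = (-2/9 - 1/9*(-17/24)) - 37387 = (-2/9 + 17/216) - 37387 = -31/216 - 37387 = -8075623/216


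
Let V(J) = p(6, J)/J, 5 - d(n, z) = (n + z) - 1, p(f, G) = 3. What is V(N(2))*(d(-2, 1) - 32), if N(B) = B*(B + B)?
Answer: -75/8 ≈ -9.3750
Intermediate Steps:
d(n, z) = 6 - n - z (d(n, z) = 5 - ((n + z) - 1) = 5 - (-1 + n + z) = 5 + (1 - n - z) = 6 - n - z)
N(B) = 2*B² (N(B) = B*(2*B) = 2*B²)
V(J) = 3/J
V(N(2))*(d(-2, 1) - 32) = (3/((2*2²)))*((6 - 1*(-2) - 1*1) - 32) = (3/((2*4)))*((6 + 2 - 1) - 32) = (3/8)*(7 - 32) = (3*(⅛))*(-25) = (3/8)*(-25) = -75/8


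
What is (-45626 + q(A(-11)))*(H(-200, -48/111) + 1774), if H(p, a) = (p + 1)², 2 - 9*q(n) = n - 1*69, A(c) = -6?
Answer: -16986795875/9 ≈ -1.8874e+9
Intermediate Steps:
q(n) = 71/9 - n/9 (q(n) = 2/9 - (n - 1*69)/9 = 2/9 - (n - 69)/9 = 2/9 - (-69 + n)/9 = 2/9 + (23/3 - n/9) = 71/9 - n/9)
H(p, a) = (1 + p)²
(-45626 + q(A(-11)))*(H(-200, -48/111) + 1774) = (-45626 + (71/9 - ⅑*(-6)))*((1 - 200)² + 1774) = (-45626 + (71/9 + ⅔))*((-199)² + 1774) = (-45626 + 77/9)*(39601 + 1774) = -410557/9*41375 = -16986795875/9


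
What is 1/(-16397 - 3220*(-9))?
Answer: 1/12583 ≈ 7.9472e-5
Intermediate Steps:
1/(-16397 - 3220*(-9)) = 1/(-16397 + 28980) = 1/12583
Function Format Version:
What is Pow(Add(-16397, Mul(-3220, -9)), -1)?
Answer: Rational(1, 12583) ≈ 7.9472e-5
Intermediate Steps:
Pow(Add(-16397, Mul(-3220, -9)), -1) = Pow(Add(-16397, 28980), -1) = Pow(12583, -1) = Rational(1, 12583)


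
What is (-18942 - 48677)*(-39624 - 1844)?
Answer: 2804024692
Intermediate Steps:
(-18942 - 48677)*(-39624 - 1844) = -67619*(-41468) = 2804024692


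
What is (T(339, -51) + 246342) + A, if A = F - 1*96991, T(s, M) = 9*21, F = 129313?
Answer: 278853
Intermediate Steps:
T(s, M) = 189
A = 32322 (A = 129313 - 1*96991 = 129313 - 96991 = 32322)
(T(339, -51) + 246342) + A = (189 + 246342) + 32322 = 246531 + 32322 = 278853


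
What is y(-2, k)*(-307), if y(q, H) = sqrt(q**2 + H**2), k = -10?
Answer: -614*sqrt(26) ≈ -3130.8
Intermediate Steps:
y(q, H) = sqrt(H**2 + q**2)
y(-2, k)*(-307) = sqrt((-10)**2 + (-2)**2)*(-307) = sqrt(100 + 4)*(-307) = sqrt(104)*(-307) = (2*sqrt(26))*(-307) = -614*sqrt(26)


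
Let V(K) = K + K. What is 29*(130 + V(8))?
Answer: 4234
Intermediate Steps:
V(K) = 2*K
29*(130 + V(8)) = 29*(130 + 2*8) = 29*(130 + 16) = 29*146 = 4234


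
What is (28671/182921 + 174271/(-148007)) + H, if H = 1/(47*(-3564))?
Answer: -4628996227868599/4535042653580076 ≈ -1.0207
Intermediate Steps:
H = -1/167508 (H = 1/(-167508) = -1/167508 ≈ -5.9699e-6)
(28671/182921 + 174271/(-148007)) + H = (28671/182921 + 174271/(-148007)) - 1/167508 = (28671*(1/182921) + 174271*(-1/148007)) - 1/167508 = (28671/182921 - 174271/148007) - 1/167508 = -27634316894/27073588447 - 1/167508 = -4628996227868599/4535042653580076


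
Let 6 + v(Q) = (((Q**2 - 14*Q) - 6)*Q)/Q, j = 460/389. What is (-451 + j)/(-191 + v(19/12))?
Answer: 25196976/12472507 ≈ 2.0202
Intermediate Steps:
j = 460/389 (j = 460*(1/389) = 460/389 ≈ 1.1825)
v(Q) = -12 + Q**2 - 14*Q (v(Q) = -6 + (((Q**2 - 14*Q) - 6)*Q)/Q = -6 + ((-6 + Q**2 - 14*Q)*Q)/Q = -6 + (Q*(-6 + Q**2 - 14*Q))/Q = -6 + (-6 + Q**2 - 14*Q) = -12 + Q**2 - 14*Q)
(-451 + j)/(-191 + v(19/12)) = (-451 + 460/389)/(-191 + (-12 + (19/12)**2 - 266/12)) = -174979/(389*(-191 + (-12 + (19*(1/12))**2 - 266/12))) = -174979/(389*(-191 + (-12 + (19/12)**2 - 14*19/12))) = -174979/(389*(-191 + (-12 + 361/144 - 133/6))) = -174979/(389*(-191 - 4559/144)) = -174979/(389*(-32063/144)) = -174979/389*(-144/32063) = 25196976/12472507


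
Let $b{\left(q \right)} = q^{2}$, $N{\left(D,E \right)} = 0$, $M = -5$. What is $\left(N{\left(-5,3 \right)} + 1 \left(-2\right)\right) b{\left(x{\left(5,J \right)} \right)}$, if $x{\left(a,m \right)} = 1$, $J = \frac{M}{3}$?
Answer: $-2$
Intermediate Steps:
$J = - \frac{5}{3} \approx -1.6667$
$\left(N{\left(-5,3 \right)} + 1 \left(-2\right)\right) b{\left(x{\left(5,J \right)} \right)} = \left(0 + 1 \left(-2\right)\right) 1^{2} = \left(0 - 2\right) 1 = \left(-2\right) 1 = -2$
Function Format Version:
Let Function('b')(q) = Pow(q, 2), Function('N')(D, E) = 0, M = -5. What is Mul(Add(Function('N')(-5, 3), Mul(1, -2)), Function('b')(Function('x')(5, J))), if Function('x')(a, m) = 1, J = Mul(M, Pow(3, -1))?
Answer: -2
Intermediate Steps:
J = Rational(-5, 3) (J = Mul(-5, Pow(3, -1)) = Mul(-5, Rational(1, 3)) = Rational(-5, 3) ≈ -1.6667)
Mul(Add(Function('N')(-5, 3), Mul(1, -2)), Function('b')(Function('x')(5, J))) = Mul(Add(0, Mul(1, -2)), Pow(1, 2)) = Mul(Add(0, -2), 1) = Mul(-2, 1) = -2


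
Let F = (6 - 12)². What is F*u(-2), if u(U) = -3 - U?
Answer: -36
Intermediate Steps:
F = 36 (F = (-6)² = 36)
F*u(-2) = 36*(-3 - 1*(-2)) = 36*(-3 + 2) = 36*(-1) = -36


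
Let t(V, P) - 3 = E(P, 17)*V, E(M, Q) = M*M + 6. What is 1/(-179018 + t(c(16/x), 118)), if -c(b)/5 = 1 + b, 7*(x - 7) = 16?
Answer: -13/4792805 ≈ -2.7124e-6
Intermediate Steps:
x = 65/7 (x = 7 + (⅐)*16 = 7 + 16/7 = 65/7 ≈ 9.2857)
E(M, Q) = 6 + M² (E(M, Q) = M² + 6 = 6 + M²)
c(b) = -5 - 5*b (c(b) = -5*(1 + b) = -5 - 5*b)
t(V, P) = 3 + V*(6 + P²) (t(V, P) = 3 + (6 + P²)*V = 3 + V*(6 + P²))
1/(-179018 + t(c(16/x), 118)) = 1/(-179018 + (3 + (-5 - 80/65/7)*(6 + 118²))) = 1/(-179018 + (3 + (-5 - 80*7/65)*(6 + 13924))) = 1/(-179018 + (3 + (-5 - 5*112/65)*13930)) = 1/(-179018 + (3 + (-5 - 112/13)*13930)) = 1/(-179018 + (3 - 177/13*13930)) = 1/(-179018 + (3 - 2465610/13)) = 1/(-179018 - 2465571/13) = 1/(-4792805/13) = -13/4792805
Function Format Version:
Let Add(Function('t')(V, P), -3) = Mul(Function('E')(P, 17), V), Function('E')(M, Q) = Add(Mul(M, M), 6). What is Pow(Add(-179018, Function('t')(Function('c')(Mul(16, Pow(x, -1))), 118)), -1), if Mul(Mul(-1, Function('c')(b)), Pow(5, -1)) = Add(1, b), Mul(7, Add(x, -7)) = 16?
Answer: Rational(-13, 4792805) ≈ -2.7124e-6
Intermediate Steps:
x = Rational(65, 7) (x = Add(7, Mul(Rational(1, 7), 16)) = Add(7, Rational(16, 7)) = Rational(65, 7) ≈ 9.2857)
Function('E')(M, Q) = Add(6, Pow(M, 2)) (Function('E')(M, Q) = Add(Pow(M, 2), 6) = Add(6, Pow(M, 2)))
Function('c')(b) = Add(-5, Mul(-5, b)) (Function('c')(b) = Mul(-5, Add(1, b)) = Add(-5, Mul(-5, b)))
Function('t')(V, P) = Add(3, Mul(V, Add(6, Pow(P, 2)))) (Function('t')(V, P) = Add(3, Mul(Add(6, Pow(P, 2)), V)) = Add(3, Mul(V, Add(6, Pow(P, 2)))))
Pow(Add(-179018, Function('t')(Function('c')(Mul(16, Pow(x, -1))), 118)), -1) = Pow(Add(-179018, Add(3, Mul(Add(-5, Mul(-5, Mul(16, Pow(Rational(65, 7), -1)))), Add(6, Pow(118, 2))))), -1) = Pow(Add(-179018, Add(3, Mul(Add(-5, Mul(-5, Mul(16, Rational(7, 65)))), Add(6, 13924)))), -1) = Pow(Add(-179018, Add(3, Mul(Add(-5, Mul(-5, Rational(112, 65))), 13930))), -1) = Pow(Add(-179018, Add(3, Mul(Add(-5, Rational(-112, 13)), 13930))), -1) = Pow(Add(-179018, Add(3, Mul(Rational(-177, 13), 13930))), -1) = Pow(Add(-179018, Add(3, Rational(-2465610, 13))), -1) = Pow(Add(-179018, Rational(-2465571, 13)), -1) = Pow(Rational(-4792805, 13), -1) = Rational(-13, 4792805)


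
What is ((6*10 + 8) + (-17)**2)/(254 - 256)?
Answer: -357/2 ≈ -178.50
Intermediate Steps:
((6*10 + 8) + (-17)**2)/(254 - 256) = ((60 + 8) + 289)/(-2) = (68 + 289)*(-1/2) = 357*(-1/2) = -357/2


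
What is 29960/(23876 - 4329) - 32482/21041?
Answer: -4537294/411288427 ≈ -0.011032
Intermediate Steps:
29960/(23876 - 4329) - 32482/21041 = 29960/19547 - 32482*1/21041 = 29960*(1/19547) - 32482/21041 = 29960/19547 - 32482/21041 = -4537294/411288427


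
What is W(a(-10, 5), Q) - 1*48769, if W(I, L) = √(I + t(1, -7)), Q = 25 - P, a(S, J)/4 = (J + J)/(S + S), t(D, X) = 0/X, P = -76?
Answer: -48769 + I*√2 ≈ -48769.0 + 1.4142*I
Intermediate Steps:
t(D, X) = 0
a(S, J) = 4*J/S (a(S, J) = 4*((J + J)/(S + S)) = 4*((2*J)/((2*S))) = 4*((2*J)*(1/(2*S))) = 4*(J/S) = 4*J/S)
Q = 101 (Q = 25 - 1*(-76) = 25 + 76 = 101)
W(I, L) = √I (W(I, L) = √(I + 0) = √I)
W(a(-10, 5), Q) - 1*48769 = √(4*5/(-10)) - 1*48769 = √(4*5*(-⅒)) - 48769 = √(-2) - 48769 = I*√2 - 48769 = -48769 + I*√2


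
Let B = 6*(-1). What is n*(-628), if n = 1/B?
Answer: 314/3 ≈ 104.67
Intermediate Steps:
B = -6
n = -⅙ (n = 1/(-6) = -⅙ ≈ -0.16667)
n*(-628) = -⅙*(-628) = 314/3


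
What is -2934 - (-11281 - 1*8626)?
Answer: 16973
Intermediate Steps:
-2934 - (-11281 - 1*8626) = -2934 - (-11281 - 8626) = -2934 - 1*(-19907) = -2934 + 19907 = 16973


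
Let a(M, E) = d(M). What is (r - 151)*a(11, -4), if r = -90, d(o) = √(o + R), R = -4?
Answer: -241*√7 ≈ -637.63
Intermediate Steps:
d(o) = √(-4 + o) (d(o) = √(o - 4) = √(-4 + o))
a(M, E) = √(-4 + M)
(r - 151)*a(11, -4) = (-90 - 151)*√(-4 + 11) = -241*√7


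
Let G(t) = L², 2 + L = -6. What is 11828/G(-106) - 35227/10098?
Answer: 14648077/80784 ≈ 181.32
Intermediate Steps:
L = -8 (L = -2 - 6 = -8)
G(t) = 64 (G(t) = (-8)² = 64)
11828/G(-106) - 35227/10098 = 11828/64 - 35227/10098 = 11828*(1/64) - 35227*1/10098 = 2957/16 - 35227/10098 = 14648077/80784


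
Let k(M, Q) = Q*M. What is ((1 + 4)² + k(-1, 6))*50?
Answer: 950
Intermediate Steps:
k(M, Q) = M*Q
((1 + 4)² + k(-1, 6))*50 = ((1 + 4)² - 1*6)*50 = (5² - 6)*50 = (25 - 6)*50 = 19*50 = 950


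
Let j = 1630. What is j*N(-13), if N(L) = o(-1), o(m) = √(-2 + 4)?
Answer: 1630*√2 ≈ 2305.2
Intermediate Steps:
o(m) = √2
N(L) = √2
j*N(-13) = 1630*√2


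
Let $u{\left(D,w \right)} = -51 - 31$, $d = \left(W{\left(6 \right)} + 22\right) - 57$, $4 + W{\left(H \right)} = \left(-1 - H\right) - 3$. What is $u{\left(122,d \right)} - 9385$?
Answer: $-9467$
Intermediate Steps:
$W{\left(H \right)} = -8 - H$ ($W{\left(H \right)} = -4 - \left(4 + H\right) = -8 - H$)
$d = -49$ ($d = \left(\left(-8 - 6\right) + 22\right) - 57 = \left(-14 + 22\right) - 57 = 8 - 57 = -49$)
$u{\left(D,w \right)} = -82$ ($u{\left(D,w \right)} = -51 - 31 = -82$)
$u{\left(122,d \right)} - 9385 = -82 - 9385 = -9467$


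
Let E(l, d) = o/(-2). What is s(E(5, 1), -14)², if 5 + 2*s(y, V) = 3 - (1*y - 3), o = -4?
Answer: ¼ ≈ 0.25000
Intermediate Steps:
E(l, d) = 2 (E(l, d) = -4/(-2) = -4*(-½) = 2)
s(y, V) = ½ - y/2 (s(y, V) = -5/2 + (3 - (1*y - 3))/2 = -5/2 + (3 - (y - 3))/2 = -5/2 + (3 - (-3 + y))/2 = -5/2 + (3 + (3 - y))/2 = -5/2 + (6 - y)/2 = -5/2 + (3 - y/2) = ½ - y/2)
s(E(5, 1), -14)² = (½ - ½*2)² = (½ - 1)² = (-½)² = ¼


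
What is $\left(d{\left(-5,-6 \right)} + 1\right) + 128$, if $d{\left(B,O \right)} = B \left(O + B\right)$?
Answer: $184$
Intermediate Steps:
$d{\left(B,O \right)} = B \left(B + O\right)$
$\left(d{\left(-5,-6 \right)} + 1\right) + 128 = \left(- 5 \left(-5 - 6\right) + 1\right) + 128 = \left(\left(-5\right) \left(-11\right) + 1\right) + 128 = \left(55 + 1\right) + 128 = 56 + 128 = 184$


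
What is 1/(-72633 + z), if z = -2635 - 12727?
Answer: -1/87995 ≈ -1.1364e-5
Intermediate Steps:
z = -15362
1/(-72633 + z) = 1/(-72633 - 15362) = 1/(-87995) = -1/87995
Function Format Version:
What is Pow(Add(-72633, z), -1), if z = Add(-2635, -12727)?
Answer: Rational(-1, 87995) ≈ -1.1364e-5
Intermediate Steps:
z = -15362
Pow(Add(-72633, z), -1) = Pow(Add(-72633, -15362), -1) = Pow(-87995, -1) = Rational(-1, 87995)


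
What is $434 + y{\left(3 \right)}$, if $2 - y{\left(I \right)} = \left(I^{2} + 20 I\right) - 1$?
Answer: $368$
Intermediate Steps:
$y{\left(I \right)} = 3 - I^{2} - 20 I$ ($y{\left(I \right)} = 2 - \left(\left(I^{2} + 20 I\right) - 1\right) = 2 - \left(-1 + I^{2} + 20 I\right) = 3 - I^{2} - 20 I$)
$434 + y{\left(3 \right)} = 434 - 66 = 368$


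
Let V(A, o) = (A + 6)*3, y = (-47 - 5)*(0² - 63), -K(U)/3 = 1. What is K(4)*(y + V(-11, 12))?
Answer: -9783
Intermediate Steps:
K(U) = -3 (K(U) = -3*1 = -3)
y = 3276 (y = -52*(0 - 63) = -52*(-63) = 3276)
V(A, o) = 18 + 3*A (V(A, o) = (6 + A)*3 = 18 + 3*A)
K(4)*(y + V(-11, 12)) = -3*(3276 + (18 + 3*(-11))) = -3*(3276 + (18 - 33)) = -3*(3276 - 15) = -3*3261 = -9783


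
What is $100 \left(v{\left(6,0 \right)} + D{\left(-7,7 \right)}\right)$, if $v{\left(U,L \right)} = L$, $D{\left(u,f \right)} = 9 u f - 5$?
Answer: $-44600$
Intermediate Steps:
$D{\left(u,f \right)} = -5 + 9 f u$ ($D{\left(u,f \right)} = 9 f u - 5 = -5 + 9 f u$)
$100 \left(v{\left(6,0 \right)} + D{\left(-7,7 \right)}\right) = 100 \left(0 + \left(-5 + 9 \cdot 7 \left(-7\right)\right)\right) = 100 \left(0 - 446\right) = 100 \left(-446\right) = -44600$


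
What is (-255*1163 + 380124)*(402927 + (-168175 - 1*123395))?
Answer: 9304879563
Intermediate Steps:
(-255*1163 + 380124)*(402927 + (-168175 - 1*123395)) = (-296565 + 380124)*(402927 + (-168175 - 123395)) = 83559*(402927 - 291570) = 83559*111357 = 9304879563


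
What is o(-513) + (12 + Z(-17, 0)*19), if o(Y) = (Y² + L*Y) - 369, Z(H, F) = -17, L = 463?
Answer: 24970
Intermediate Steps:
o(Y) = -369 + Y² + 463*Y (o(Y) = (Y² + 463*Y) - 369 = -369 + Y² + 463*Y)
o(-513) + (12 + Z(-17, 0)*19) = (-369 + (-513)² + 463*(-513)) + (12 - 17*19) = (-369 + 263169 - 237519) + (12 - 323) = 25281 - 311 = 24970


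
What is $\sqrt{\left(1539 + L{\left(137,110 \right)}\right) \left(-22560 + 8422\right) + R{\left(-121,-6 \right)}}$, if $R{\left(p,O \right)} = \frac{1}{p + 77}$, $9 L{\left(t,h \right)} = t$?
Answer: $\frac{i \sqrt{95716974595}}{66} \approx 4687.6 i$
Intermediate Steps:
$L{\left(t,h \right)} = \frac{t}{9}$
$R{\left(p,O \right)} = \frac{1}{77 + p}$
$\sqrt{\left(1539 + L{\left(137,110 \right)}\right) \left(-22560 + 8422\right) + R{\left(-121,-6 \right)}} = \sqrt{\left(1539 + \frac{1}{9} \cdot 137\right) \left(-22560 + 8422\right) + \frac{1}{77 - 121}} = \sqrt{\left(1539 + \frac{137}{9}\right) \left(-14138\right) + \frac{1}{-44}} = \sqrt{\frac{13988}{9} \left(-14138\right) - \frac{1}{44}} = \sqrt{- \frac{197762344}{9} - \frac{1}{44}} = \sqrt{- \frac{8701543145}{396}} = \frac{i \sqrt{95716974595}}{66}$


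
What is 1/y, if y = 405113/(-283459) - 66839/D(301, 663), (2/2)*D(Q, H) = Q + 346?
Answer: -183397973/19208224212 ≈ -0.0095479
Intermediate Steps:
D(Q, H) = 346 + Q (D(Q, H) = Q + 346 = 346 + Q)
y = -19208224212/183397973 (y = 405113/(-283459) - 66839/(346 + 301) = 405113*(-1/283459) - 66839/647 = -405113/283459 - 66839*1/647 = -405113/283459 - 66839/647 = -19208224212/183397973 ≈ -104.74)
1/y = 1/(-19208224212/183397973) = -183397973/19208224212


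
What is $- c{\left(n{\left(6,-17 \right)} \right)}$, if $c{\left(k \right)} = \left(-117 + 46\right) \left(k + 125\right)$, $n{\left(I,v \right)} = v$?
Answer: $7668$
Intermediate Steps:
$c{\left(k \right)} = -8875 - 71 k$ ($c{\left(k \right)} = - 71 \left(125 + k\right) = -8875 - 71 k$)
$- c{\left(n{\left(6,-17 \right)} \right)} = - (-8875 - -1207) = - (-8875 + 1207) = \left(-1\right) \left(-7668\right) = 7668$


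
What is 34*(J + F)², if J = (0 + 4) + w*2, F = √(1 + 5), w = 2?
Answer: 2380 + 544*√6 ≈ 3712.5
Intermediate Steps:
F = √6 ≈ 2.4495
J = 8 (J = (0 + 4) + 2*2 = 4 + 4 = 8)
34*(J + F)² = 34*(8 + √6)²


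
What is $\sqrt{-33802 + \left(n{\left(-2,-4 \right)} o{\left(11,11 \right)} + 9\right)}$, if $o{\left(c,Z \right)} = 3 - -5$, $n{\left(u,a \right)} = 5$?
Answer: $i \sqrt{33753} \approx 183.72 i$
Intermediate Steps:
$o{\left(c,Z \right)} = 8$ ($o{\left(c,Z \right)} = 3 + 5 = 8$)
$\sqrt{-33802 + \left(n{\left(-2,-4 \right)} o{\left(11,11 \right)} + 9\right)} = \sqrt{-33802 + \left(5 \cdot 8 + 9\right)} = \sqrt{-33802 + \left(40 + 9\right)} = \sqrt{-33802 + 49} = \sqrt{-33753} = i \sqrt{33753}$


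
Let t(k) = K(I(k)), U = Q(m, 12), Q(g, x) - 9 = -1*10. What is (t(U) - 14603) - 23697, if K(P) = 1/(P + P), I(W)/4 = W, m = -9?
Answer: -306401/8 ≈ -38300.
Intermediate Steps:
Q(g, x) = -1 (Q(g, x) = 9 - 1*10 = 9 - 10 = -1)
I(W) = 4*W
U = -1
K(P) = 1/(2*P)
t(k) = 1/(8*k) (t(k) = 1/(2*((4*k))) = (1/(4*k))/2 = 1/(8*k))
(t(U) - 14603) - 23697 = ((⅛)/(-1) - 14603) - 23697 = ((⅛)*(-1) - 14603) - 23697 = (-⅛ - 14603) - 23697 = -116825/8 - 23697 = -306401/8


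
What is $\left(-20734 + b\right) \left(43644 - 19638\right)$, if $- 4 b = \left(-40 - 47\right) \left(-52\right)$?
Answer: $-524891190$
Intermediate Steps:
$b = -1131$ ($b = - \frac{\left(-40 - 47\right) \left(-52\right)}{4} = - \frac{\left(-87\right) \left(-52\right)}{4} = \left(- \frac{1}{4}\right) 4524 = -1131$)
$\left(-20734 + b\right) \left(43644 - 19638\right) = \left(-20734 - 1131\right) \left(43644 - 19638\right) = \left(-21865\right) 24006 = -524891190$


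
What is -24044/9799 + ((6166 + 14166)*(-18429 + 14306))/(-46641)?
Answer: 117188189680/65290737 ≈ 1794.9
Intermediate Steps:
-24044/9799 + ((6166 + 14166)*(-18429 + 14306))/(-46641) = -24044*1/9799 + (20332*(-4123))*(-1/46641) = -24044/9799 - 83828836*(-1/46641) = -24044/9799 + 11975548/6663 = 117188189680/65290737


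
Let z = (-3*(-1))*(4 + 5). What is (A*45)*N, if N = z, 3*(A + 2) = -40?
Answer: -18630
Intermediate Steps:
A = -46/3 (A = -2 + (⅓)*(-40) = -2 - 40/3 = -46/3 ≈ -15.333)
z = 27 (z = 3*9 = 27)
N = 27
(A*45)*N = -46/3*45*27 = -690*27 = -18630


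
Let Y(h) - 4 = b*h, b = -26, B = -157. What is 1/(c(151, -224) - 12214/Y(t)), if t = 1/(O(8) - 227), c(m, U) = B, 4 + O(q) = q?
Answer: -459/1433924 ≈ -0.00032010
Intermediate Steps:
O(q) = -4 + q
c(m, U) = -157
t = -1/223 (t = 1/((-4 + 8) - 227) = 1/(4 - 227) = 1/(-223) = -1/223 ≈ -0.0044843)
Y(h) = 4 - 26*h
1/(c(151, -224) - 12214/Y(t)) = 1/(-157 - 12214/(4 - 26*(-1/223))) = 1/(-157 - 12214/(4 + 26/223)) = 1/(-157 - 12214/918/223) = 1/(-157 - 12214*223/918) = 1/(-157 - 1361861/459) = 1/(-1433924/459) = -459/1433924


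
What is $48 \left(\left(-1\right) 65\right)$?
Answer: $-3120$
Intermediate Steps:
$48 \left(\left(-1\right) 65\right) = 48 \left(-65\right) = -3120$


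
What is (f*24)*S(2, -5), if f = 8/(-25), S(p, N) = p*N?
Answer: 384/5 ≈ 76.800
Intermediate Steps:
S(p, N) = N*p
f = -8/25 (f = 8*(-1/25) = -8/25 ≈ -0.32000)
(f*24)*S(2, -5) = (-8/25*24)*(-5*2) = -192/25*(-10) = 384/5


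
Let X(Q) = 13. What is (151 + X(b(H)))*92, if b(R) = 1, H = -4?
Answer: 15088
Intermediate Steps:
(151 + X(b(H)))*92 = (151 + 13)*92 = 164*92 = 15088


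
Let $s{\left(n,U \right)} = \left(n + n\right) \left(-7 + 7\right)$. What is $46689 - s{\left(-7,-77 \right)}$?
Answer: $46689$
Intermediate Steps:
$s{\left(n,U \right)} = 0$ ($s{\left(n,U \right)} = 2 n 0 = 0$)
$46689 - s{\left(-7,-77 \right)} = 46689 - 0 = 46689 + 0 = 46689$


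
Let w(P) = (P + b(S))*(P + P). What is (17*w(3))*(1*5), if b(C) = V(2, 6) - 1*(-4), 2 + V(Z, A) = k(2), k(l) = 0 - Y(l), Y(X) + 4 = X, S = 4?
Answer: 3570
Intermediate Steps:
Y(X) = -4 + X
k(l) = 4 - l (k(l) = 0 - (-4 + l) = 0 + (4 - l) = 4 - l)
V(Z, A) = 0 (V(Z, A) = -2 + (4 - 1*2) = -2 + (4 - 2) = -2 + 2 = 0)
b(C) = 4 (b(C) = 0 - 1*(-4) = 0 + 4 = 4)
w(P) = 2*P*(4 + P) (w(P) = (P + 4)*(P + P) = (4 + P)*(2*P) = 2*P*(4 + P))
(17*w(3))*(1*5) = (17*(2*3*(4 + 3)))*(1*5) = (17*(2*3*7))*5 = (17*42)*5 = 714*5 = 3570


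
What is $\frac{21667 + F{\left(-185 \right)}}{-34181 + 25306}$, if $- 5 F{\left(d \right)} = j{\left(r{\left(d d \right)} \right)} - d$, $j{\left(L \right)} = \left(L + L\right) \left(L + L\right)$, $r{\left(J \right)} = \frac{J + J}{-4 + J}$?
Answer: $- \frac{5065328749766}{2078661392775} \approx -2.4368$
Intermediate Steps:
$r{\left(J \right)} = \frac{2 J}{-4 + J}$
$j{\left(L \right)} = 4 L^{2}$ ($j{\left(L \right)} = 2 L 2 L = 4 L^{2}$)
$F{\left(d \right)} = \frac{d}{5} - \frac{16 d^{4}}{5 \left(-4 + d^{2}\right)^{2}}$ ($F{\left(d \right)} = - \frac{4 \left(\frac{2 d d}{-4 + d d}\right)^{2} - d}{5} = - \frac{4 \left(\frac{2 d^{2}}{-4 + d^{2}}\right)^{2} - d}{5} = - \frac{4 \frac{4 d^{4}}{\left(-4 + d^{2}\right)^{2}} - d}{5} = - \frac{\frac{16 d^{4}}{\left(-4 + d^{2}\right)^{2}} - d}{5} = - \frac{- d + \frac{16 d^{4}}{\left(-4 + d^{2}\right)^{2}}}{5} = \frac{d}{5} - \frac{16 d^{4}}{5 \left(-4 + d^{2}\right)^{2}}$)
$\frac{21667 + F{\left(-185 \right)}}{-34181 + 25306} = \frac{21667 - \left(37 + \frac{16 \left(-185\right)^{4}}{5 \left(-4 + \left(-185\right)^{2}\right)^{2}}\right)}{-34181 + 25306} = \frac{21667 - \left(37 + \frac{3748322000}{\left(-4 + 34225\right)^{2}}\right)}{-8875} = \left(21667 - \left(37 + \frac{3748322000}{1171076841}\right)\right) \left(- \frac{1}{8875}\right) = \left(21667 - \left(37 + 3748322000 \cdot \frac{1}{1171076841}\right)\right) \left(- \frac{1}{8875}\right) = \left(21667 - \frac{47078165117}{1171076841}\right) \left(- \frac{1}{8875}\right) = \frac{25326643748830}{1171076841} \left(- \frac{1}{8875}\right) = - \frac{5065328749766}{2078661392775}$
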